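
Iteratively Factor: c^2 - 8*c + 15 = (c - 5)*(c - 3)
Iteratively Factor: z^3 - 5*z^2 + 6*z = (z)*(z^2 - 5*z + 6) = z*(z - 2)*(z - 3)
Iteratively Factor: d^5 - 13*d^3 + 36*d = (d + 2)*(d^4 - 2*d^3 - 9*d^2 + 18*d) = (d - 3)*(d + 2)*(d^3 + d^2 - 6*d) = (d - 3)*(d - 2)*(d + 2)*(d^2 + 3*d) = d*(d - 3)*(d - 2)*(d + 2)*(d + 3)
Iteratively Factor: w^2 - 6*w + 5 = (w - 1)*(w - 5)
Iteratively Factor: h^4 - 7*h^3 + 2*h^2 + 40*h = (h + 2)*(h^3 - 9*h^2 + 20*h) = (h - 4)*(h + 2)*(h^2 - 5*h) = (h - 5)*(h - 4)*(h + 2)*(h)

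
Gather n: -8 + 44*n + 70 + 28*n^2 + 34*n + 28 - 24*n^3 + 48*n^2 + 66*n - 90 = -24*n^3 + 76*n^2 + 144*n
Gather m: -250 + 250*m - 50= 250*m - 300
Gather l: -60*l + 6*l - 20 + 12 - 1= -54*l - 9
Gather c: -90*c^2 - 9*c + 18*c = -90*c^2 + 9*c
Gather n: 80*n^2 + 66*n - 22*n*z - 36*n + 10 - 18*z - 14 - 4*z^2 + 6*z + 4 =80*n^2 + n*(30 - 22*z) - 4*z^2 - 12*z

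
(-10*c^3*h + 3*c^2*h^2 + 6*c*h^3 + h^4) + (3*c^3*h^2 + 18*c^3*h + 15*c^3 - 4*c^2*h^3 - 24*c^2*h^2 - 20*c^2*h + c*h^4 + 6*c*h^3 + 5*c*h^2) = 3*c^3*h^2 + 8*c^3*h + 15*c^3 - 4*c^2*h^3 - 21*c^2*h^2 - 20*c^2*h + c*h^4 + 12*c*h^3 + 5*c*h^2 + h^4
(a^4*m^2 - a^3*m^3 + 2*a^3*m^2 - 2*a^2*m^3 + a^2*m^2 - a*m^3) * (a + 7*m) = a^5*m^2 + 6*a^4*m^3 + 2*a^4*m^2 - 7*a^3*m^4 + 12*a^3*m^3 + a^3*m^2 - 14*a^2*m^4 + 6*a^2*m^3 - 7*a*m^4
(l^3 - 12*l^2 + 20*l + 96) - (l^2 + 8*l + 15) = l^3 - 13*l^2 + 12*l + 81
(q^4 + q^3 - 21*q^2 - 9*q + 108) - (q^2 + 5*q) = q^4 + q^3 - 22*q^2 - 14*q + 108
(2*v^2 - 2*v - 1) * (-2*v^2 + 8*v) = -4*v^4 + 20*v^3 - 14*v^2 - 8*v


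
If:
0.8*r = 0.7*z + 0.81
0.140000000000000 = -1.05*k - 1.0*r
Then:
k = -0.833333333333333*z - 1.09761904761905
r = 0.875*z + 1.0125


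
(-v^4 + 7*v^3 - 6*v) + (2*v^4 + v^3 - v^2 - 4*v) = v^4 + 8*v^3 - v^2 - 10*v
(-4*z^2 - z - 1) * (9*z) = -36*z^3 - 9*z^2 - 9*z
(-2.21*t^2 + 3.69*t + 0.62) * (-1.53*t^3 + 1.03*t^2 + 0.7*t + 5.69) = 3.3813*t^5 - 7.922*t^4 + 1.3051*t^3 - 9.3533*t^2 + 21.4301*t + 3.5278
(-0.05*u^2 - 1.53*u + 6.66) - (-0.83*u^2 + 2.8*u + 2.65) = 0.78*u^2 - 4.33*u + 4.01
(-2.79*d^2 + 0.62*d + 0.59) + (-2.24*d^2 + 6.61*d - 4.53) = -5.03*d^2 + 7.23*d - 3.94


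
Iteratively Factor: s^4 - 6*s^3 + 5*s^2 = (s)*(s^3 - 6*s^2 + 5*s) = s^2*(s^2 - 6*s + 5) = s^2*(s - 1)*(s - 5)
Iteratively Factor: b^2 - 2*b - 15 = (b - 5)*(b + 3)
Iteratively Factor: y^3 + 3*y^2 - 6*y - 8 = (y - 2)*(y^2 + 5*y + 4) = (y - 2)*(y + 4)*(y + 1)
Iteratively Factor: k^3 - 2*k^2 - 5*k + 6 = (k - 3)*(k^2 + k - 2) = (k - 3)*(k - 1)*(k + 2)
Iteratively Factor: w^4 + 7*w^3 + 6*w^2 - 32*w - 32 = (w + 4)*(w^3 + 3*w^2 - 6*w - 8) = (w + 1)*(w + 4)*(w^2 + 2*w - 8) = (w + 1)*(w + 4)^2*(w - 2)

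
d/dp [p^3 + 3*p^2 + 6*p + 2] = 3*p^2 + 6*p + 6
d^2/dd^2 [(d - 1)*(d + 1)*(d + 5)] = 6*d + 10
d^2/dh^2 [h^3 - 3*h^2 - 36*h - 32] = 6*h - 6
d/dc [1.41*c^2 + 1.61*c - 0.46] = 2.82*c + 1.61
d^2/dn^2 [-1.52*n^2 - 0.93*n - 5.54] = -3.04000000000000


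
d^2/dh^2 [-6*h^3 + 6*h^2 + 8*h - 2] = 12 - 36*h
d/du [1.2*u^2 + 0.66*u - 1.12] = 2.4*u + 0.66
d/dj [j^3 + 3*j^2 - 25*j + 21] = 3*j^2 + 6*j - 25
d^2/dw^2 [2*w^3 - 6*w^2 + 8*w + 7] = 12*w - 12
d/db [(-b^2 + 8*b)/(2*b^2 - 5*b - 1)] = (-11*b^2 + 2*b - 8)/(4*b^4 - 20*b^3 + 21*b^2 + 10*b + 1)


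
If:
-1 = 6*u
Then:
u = -1/6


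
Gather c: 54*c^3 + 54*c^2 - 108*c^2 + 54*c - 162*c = 54*c^3 - 54*c^2 - 108*c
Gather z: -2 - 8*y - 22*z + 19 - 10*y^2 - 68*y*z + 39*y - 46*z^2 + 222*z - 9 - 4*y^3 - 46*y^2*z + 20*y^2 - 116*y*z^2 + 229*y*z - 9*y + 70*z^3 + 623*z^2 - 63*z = -4*y^3 + 10*y^2 + 22*y + 70*z^3 + z^2*(577 - 116*y) + z*(-46*y^2 + 161*y + 137) + 8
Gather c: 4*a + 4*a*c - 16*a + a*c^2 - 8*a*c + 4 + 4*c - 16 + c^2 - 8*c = -12*a + c^2*(a + 1) + c*(-4*a - 4) - 12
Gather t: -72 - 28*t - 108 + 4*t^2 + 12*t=4*t^2 - 16*t - 180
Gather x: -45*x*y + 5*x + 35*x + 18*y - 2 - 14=x*(40 - 45*y) + 18*y - 16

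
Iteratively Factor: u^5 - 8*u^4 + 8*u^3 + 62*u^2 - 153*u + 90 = (u - 5)*(u^4 - 3*u^3 - 7*u^2 + 27*u - 18) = (u - 5)*(u - 1)*(u^3 - 2*u^2 - 9*u + 18) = (u - 5)*(u - 2)*(u - 1)*(u^2 - 9) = (u - 5)*(u - 2)*(u - 1)*(u + 3)*(u - 3)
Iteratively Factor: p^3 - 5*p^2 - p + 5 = (p - 5)*(p^2 - 1) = (p - 5)*(p - 1)*(p + 1)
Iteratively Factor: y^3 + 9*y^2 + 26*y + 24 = (y + 3)*(y^2 + 6*y + 8) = (y + 2)*(y + 3)*(y + 4)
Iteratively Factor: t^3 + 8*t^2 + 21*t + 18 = (t + 2)*(t^2 + 6*t + 9) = (t + 2)*(t + 3)*(t + 3)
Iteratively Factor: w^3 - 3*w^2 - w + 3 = (w - 3)*(w^2 - 1) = (w - 3)*(w - 1)*(w + 1)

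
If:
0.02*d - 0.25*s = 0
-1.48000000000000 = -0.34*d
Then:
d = 4.35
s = 0.35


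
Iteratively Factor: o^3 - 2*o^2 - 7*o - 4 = (o + 1)*(o^2 - 3*o - 4) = (o - 4)*(o + 1)*(o + 1)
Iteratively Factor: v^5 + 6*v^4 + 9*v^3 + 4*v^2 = (v + 1)*(v^4 + 5*v^3 + 4*v^2) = (v + 1)^2*(v^3 + 4*v^2) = v*(v + 1)^2*(v^2 + 4*v) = v*(v + 1)^2*(v + 4)*(v)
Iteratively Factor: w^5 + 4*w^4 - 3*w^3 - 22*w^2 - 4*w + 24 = (w + 2)*(w^4 + 2*w^3 - 7*w^2 - 8*w + 12) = (w - 1)*(w + 2)*(w^3 + 3*w^2 - 4*w - 12) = (w - 1)*(w + 2)*(w + 3)*(w^2 - 4) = (w - 2)*(w - 1)*(w + 2)*(w + 3)*(w + 2)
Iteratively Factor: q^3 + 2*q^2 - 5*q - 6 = (q + 1)*(q^2 + q - 6) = (q - 2)*(q + 1)*(q + 3)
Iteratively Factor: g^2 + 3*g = (g)*(g + 3)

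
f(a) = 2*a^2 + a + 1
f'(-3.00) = -11.00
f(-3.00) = 16.00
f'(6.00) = 25.00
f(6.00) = 79.00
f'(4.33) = 18.32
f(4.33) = 42.83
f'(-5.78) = -22.12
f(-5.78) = 62.04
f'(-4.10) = -15.40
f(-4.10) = 30.52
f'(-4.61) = -17.44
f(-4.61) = 38.89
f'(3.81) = 16.24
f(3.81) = 33.84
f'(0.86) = 4.44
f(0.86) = 3.34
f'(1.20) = 5.80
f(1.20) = 5.08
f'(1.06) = 5.24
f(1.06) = 4.31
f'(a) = 4*a + 1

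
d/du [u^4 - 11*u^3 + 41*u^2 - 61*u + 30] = 4*u^3 - 33*u^2 + 82*u - 61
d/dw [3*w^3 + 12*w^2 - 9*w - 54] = 9*w^2 + 24*w - 9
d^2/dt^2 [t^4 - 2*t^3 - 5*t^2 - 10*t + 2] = 12*t^2 - 12*t - 10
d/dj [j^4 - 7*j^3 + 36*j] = 4*j^3 - 21*j^2 + 36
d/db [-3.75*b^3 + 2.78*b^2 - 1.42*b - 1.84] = -11.25*b^2 + 5.56*b - 1.42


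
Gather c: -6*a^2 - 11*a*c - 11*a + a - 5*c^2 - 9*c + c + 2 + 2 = -6*a^2 - 10*a - 5*c^2 + c*(-11*a - 8) + 4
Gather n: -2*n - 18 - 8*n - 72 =-10*n - 90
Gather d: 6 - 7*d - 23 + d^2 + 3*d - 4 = d^2 - 4*d - 21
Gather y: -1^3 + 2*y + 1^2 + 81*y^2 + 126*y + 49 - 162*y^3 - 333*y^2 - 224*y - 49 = -162*y^3 - 252*y^2 - 96*y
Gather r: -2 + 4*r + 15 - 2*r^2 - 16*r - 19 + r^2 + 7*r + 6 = -r^2 - 5*r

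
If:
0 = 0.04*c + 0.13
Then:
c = -3.25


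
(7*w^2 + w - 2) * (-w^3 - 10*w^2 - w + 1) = -7*w^5 - 71*w^4 - 15*w^3 + 26*w^2 + 3*w - 2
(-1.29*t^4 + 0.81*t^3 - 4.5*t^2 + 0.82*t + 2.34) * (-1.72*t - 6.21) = 2.2188*t^5 + 6.6177*t^4 + 2.7099*t^3 + 26.5346*t^2 - 9.117*t - 14.5314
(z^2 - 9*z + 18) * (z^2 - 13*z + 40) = z^4 - 22*z^3 + 175*z^2 - 594*z + 720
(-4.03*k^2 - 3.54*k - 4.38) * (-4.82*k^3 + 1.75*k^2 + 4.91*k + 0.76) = 19.4246*k^5 + 10.0103*k^4 - 4.8707*k^3 - 28.1092*k^2 - 24.1962*k - 3.3288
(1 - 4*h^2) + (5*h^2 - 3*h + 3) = h^2 - 3*h + 4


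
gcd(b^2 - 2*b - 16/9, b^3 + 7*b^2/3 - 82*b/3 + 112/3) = b - 8/3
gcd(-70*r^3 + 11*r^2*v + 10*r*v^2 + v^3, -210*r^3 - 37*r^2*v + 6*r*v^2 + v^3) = 35*r^2 + 12*r*v + v^2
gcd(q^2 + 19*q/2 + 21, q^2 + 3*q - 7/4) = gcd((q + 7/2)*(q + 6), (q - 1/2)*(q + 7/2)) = q + 7/2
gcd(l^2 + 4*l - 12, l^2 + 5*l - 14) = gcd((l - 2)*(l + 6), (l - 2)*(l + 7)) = l - 2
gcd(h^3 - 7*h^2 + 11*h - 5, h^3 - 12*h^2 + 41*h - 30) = h^2 - 6*h + 5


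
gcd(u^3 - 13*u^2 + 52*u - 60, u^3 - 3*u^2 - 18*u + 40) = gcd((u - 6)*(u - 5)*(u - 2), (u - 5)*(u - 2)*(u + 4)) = u^2 - 7*u + 10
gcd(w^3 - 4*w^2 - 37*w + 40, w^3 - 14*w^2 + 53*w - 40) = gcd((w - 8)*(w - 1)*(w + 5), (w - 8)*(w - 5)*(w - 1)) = w^2 - 9*w + 8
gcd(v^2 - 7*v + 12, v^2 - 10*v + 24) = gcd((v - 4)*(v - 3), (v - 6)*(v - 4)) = v - 4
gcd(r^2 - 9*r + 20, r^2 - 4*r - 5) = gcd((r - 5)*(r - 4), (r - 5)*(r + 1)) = r - 5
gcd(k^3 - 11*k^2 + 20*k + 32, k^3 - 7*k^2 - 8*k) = k^2 - 7*k - 8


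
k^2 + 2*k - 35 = (k - 5)*(k + 7)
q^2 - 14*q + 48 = (q - 8)*(q - 6)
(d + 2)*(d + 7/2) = d^2 + 11*d/2 + 7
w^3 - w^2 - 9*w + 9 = (w - 3)*(w - 1)*(w + 3)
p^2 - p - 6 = (p - 3)*(p + 2)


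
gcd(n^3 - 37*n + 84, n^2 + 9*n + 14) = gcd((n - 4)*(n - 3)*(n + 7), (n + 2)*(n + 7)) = n + 7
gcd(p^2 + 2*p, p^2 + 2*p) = p^2 + 2*p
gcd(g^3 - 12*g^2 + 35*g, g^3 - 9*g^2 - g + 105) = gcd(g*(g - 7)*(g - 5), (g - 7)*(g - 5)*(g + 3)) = g^2 - 12*g + 35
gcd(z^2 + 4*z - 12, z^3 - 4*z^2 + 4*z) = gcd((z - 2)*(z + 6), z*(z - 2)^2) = z - 2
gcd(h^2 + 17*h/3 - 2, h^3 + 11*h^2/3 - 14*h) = h + 6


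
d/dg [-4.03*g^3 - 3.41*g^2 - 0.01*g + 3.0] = -12.09*g^2 - 6.82*g - 0.01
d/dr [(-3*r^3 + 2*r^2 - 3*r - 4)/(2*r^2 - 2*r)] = (-3*r^4 + 6*r^3 + r^2 + 8*r - 4)/(2*r^2*(r^2 - 2*r + 1))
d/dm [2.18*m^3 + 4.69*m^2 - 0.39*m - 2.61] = 6.54*m^2 + 9.38*m - 0.39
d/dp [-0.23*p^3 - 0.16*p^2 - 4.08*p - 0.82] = -0.69*p^2 - 0.32*p - 4.08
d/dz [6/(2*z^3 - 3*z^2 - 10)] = 36*z*(1 - z)/(-2*z^3 + 3*z^2 + 10)^2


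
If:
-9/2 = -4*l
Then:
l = 9/8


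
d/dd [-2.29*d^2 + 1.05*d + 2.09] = 1.05 - 4.58*d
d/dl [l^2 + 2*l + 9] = 2*l + 2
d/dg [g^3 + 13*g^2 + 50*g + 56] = 3*g^2 + 26*g + 50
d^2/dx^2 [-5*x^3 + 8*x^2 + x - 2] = 16 - 30*x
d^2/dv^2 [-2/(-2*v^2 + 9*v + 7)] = 4*(4*v^2 - 18*v - (4*v - 9)^2 - 14)/(-2*v^2 + 9*v + 7)^3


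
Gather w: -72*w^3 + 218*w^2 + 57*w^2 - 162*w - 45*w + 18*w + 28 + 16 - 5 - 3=-72*w^3 + 275*w^2 - 189*w + 36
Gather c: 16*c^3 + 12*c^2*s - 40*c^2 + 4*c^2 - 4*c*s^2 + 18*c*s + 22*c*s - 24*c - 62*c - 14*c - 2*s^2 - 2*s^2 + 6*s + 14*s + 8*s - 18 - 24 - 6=16*c^3 + c^2*(12*s - 36) + c*(-4*s^2 + 40*s - 100) - 4*s^2 + 28*s - 48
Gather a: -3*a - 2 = -3*a - 2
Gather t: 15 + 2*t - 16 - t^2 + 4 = -t^2 + 2*t + 3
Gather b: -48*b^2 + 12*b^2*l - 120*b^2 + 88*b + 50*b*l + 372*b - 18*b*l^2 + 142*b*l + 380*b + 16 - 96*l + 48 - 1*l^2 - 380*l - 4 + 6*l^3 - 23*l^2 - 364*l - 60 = b^2*(12*l - 168) + b*(-18*l^2 + 192*l + 840) + 6*l^3 - 24*l^2 - 840*l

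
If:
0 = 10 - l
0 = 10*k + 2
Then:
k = -1/5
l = 10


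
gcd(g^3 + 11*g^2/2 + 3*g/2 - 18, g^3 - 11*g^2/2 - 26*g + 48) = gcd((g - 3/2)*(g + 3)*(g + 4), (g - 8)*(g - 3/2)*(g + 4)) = g^2 + 5*g/2 - 6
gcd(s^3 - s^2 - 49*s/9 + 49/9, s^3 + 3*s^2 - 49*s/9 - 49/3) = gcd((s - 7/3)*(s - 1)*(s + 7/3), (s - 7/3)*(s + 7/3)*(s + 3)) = s^2 - 49/9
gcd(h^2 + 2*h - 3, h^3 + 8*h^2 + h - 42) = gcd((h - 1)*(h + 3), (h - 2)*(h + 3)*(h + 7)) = h + 3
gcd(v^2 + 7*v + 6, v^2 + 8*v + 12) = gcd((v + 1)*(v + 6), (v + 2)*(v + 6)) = v + 6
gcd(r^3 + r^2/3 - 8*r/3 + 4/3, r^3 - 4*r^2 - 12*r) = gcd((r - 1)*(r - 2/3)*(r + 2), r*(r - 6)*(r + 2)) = r + 2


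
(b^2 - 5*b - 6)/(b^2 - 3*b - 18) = (b + 1)/(b + 3)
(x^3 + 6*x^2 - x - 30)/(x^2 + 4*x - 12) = (x^2 + 8*x + 15)/(x + 6)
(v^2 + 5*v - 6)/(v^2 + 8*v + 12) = (v - 1)/(v + 2)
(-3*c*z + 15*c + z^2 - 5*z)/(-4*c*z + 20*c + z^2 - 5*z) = (-3*c + z)/(-4*c + z)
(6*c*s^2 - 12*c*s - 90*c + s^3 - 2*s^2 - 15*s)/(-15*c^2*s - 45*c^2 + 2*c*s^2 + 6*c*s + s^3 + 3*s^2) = (6*c*s - 30*c + s^2 - 5*s)/(-15*c^2 + 2*c*s + s^2)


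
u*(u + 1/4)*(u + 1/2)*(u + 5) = u^4 + 23*u^3/4 + 31*u^2/8 + 5*u/8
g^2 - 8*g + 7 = (g - 7)*(g - 1)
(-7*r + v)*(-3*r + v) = 21*r^2 - 10*r*v + v^2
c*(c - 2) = c^2 - 2*c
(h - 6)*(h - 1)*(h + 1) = h^3 - 6*h^2 - h + 6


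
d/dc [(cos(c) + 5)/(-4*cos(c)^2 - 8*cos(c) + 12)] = (sin(c)^2 - 10*cos(c) - 14)*sin(c)/(4*(cos(c)^2 + 2*cos(c) - 3)^2)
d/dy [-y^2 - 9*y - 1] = -2*y - 9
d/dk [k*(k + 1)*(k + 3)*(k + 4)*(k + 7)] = 5*k^4 + 60*k^3 + 225*k^2 + 290*k + 84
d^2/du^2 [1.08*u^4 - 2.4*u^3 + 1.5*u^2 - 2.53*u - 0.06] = 12.96*u^2 - 14.4*u + 3.0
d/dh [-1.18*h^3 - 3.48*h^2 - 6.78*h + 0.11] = -3.54*h^2 - 6.96*h - 6.78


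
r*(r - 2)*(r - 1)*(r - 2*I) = r^4 - 3*r^3 - 2*I*r^3 + 2*r^2 + 6*I*r^2 - 4*I*r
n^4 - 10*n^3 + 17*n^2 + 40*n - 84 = (n - 7)*(n - 3)*(n - 2)*(n + 2)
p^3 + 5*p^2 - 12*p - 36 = (p - 3)*(p + 2)*(p + 6)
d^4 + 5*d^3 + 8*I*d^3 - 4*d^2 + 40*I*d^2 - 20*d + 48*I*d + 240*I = (d + 5)*(d - 2*I)*(d + 4*I)*(d + 6*I)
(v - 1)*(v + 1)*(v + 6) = v^3 + 6*v^2 - v - 6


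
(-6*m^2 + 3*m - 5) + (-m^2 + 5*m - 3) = -7*m^2 + 8*m - 8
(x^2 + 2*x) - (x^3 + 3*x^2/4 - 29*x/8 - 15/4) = -x^3 + x^2/4 + 45*x/8 + 15/4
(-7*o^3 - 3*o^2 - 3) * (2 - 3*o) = 21*o^4 - 5*o^3 - 6*o^2 + 9*o - 6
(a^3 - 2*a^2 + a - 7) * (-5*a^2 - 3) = -5*a^5 + 10*a^4 - 8*a^3 + 41*a^2 - 3*a + 21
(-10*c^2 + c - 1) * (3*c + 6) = -30*c^3 - 57*c^2 + 3*c - 6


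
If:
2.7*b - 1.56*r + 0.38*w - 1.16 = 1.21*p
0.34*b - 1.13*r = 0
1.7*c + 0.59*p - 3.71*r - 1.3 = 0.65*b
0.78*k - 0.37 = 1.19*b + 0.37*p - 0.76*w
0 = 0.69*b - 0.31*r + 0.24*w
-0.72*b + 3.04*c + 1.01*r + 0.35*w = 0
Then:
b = -4.44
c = -1.88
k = -19.76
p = -5.68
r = -1.34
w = 11.04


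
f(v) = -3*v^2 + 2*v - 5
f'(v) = 2 - 6*v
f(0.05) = -4.91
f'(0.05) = 1.70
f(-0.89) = -9.16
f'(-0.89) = 7.34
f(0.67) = -5.01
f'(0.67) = -2.02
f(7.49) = -158.32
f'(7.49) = -42.94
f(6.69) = -125.89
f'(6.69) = -38.14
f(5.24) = -76.89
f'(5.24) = -29.44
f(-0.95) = -9.61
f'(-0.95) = 7.70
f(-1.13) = -11.09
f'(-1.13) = 8.78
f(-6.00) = -125.00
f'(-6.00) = 38.00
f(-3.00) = -38.00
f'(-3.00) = 20.00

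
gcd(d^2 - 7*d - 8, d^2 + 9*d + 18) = 1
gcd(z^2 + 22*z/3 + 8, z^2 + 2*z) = 1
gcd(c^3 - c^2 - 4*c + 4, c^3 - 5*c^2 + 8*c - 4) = c^2 - 3*c + 2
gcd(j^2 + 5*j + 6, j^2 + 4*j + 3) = j + 3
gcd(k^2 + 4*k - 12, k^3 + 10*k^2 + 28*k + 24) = k + 6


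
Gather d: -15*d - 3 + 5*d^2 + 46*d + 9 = 5*d^2 + 31*d + 6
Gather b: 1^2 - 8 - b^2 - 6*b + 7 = -b^2 - 6*b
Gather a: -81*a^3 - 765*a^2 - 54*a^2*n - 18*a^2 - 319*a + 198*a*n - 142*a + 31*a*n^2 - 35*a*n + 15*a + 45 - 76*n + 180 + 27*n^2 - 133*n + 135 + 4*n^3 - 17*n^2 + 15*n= -81*a^3 + a^2*(-54*n - 783) + a*(31*n^2 + 163*n - 446) + 4*n^3 + 10*n^2 - 194*n + 360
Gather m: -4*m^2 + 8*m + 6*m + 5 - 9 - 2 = -4*m^2 + 14*m - 6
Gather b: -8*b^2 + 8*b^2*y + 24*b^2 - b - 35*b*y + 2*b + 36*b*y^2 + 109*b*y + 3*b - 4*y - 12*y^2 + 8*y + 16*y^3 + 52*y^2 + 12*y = b^2*(8*y + 16) + b*(36*y^2 + 74*y + 4) + 16*y^3 + 40*y^2 + 16*y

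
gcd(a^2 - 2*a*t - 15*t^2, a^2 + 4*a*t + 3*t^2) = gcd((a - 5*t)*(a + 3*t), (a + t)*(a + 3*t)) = a + 3*t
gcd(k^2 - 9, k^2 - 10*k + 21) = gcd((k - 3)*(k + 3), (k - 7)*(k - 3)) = k - 3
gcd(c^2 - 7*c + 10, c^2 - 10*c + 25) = c - 5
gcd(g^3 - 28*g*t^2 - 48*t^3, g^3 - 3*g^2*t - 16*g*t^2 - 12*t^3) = -g^2 + 4*g*t + 12*t^2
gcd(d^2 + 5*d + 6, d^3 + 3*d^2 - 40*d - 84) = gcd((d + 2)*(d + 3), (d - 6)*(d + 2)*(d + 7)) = d + 2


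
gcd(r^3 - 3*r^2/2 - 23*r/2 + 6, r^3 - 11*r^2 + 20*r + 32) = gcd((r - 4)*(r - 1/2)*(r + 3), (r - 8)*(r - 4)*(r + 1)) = r - 4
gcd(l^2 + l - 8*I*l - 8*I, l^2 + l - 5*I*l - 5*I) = l + 1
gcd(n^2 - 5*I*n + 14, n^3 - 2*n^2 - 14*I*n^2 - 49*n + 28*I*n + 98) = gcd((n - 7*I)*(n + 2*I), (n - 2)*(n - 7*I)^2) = n - 7*I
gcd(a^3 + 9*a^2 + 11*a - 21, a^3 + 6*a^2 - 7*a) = a^2 + 6*a - 7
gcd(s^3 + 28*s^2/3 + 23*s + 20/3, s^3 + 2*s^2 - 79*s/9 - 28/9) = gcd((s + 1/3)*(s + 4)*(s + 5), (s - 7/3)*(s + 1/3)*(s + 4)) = s^2 + 13*s/3 + 4/3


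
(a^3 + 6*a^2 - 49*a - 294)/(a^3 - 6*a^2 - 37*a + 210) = (a + 7)/(a - 5)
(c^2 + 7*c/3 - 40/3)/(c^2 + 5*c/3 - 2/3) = (3*c^2 + 7*c - 40)/(3*c^2 + 5*c - 2)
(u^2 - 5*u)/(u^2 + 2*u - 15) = u*(u - 5)/(u^2 + 2*u - 15)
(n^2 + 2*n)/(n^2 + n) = (n + 2)/(n + 1)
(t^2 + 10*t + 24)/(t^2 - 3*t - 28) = (t + 6)/(t - 7)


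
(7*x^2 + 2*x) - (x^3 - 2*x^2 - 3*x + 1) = -x^3 + 9*x^2 + 5*x - 1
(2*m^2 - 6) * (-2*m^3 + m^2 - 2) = -4*m^5 + 2*m^4 + 12*m^3 - 10*m^2 + 12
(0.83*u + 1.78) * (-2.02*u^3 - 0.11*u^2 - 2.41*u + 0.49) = -1.6766*u^4 - 3.6869*u^3 - 2.1961*u^2 - 3.8831*u + 0.8722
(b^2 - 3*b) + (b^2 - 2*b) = 2*b^2 - 5*b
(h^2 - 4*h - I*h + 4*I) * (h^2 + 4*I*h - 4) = h^4 - 4*h^3 + 3*I*h^3 - 12*I*h^2 + 4*I*h - 16*I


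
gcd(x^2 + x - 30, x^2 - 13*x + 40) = x - 5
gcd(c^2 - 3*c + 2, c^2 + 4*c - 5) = c - 1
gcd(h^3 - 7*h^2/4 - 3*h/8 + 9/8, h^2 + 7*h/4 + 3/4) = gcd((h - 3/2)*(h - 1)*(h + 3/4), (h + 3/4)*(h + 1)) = h + 3/4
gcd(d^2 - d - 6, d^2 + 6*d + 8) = d + 2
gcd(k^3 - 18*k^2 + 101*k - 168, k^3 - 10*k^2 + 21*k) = k^2 - 10*k + 21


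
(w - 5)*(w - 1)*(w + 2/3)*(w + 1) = w^4 - 13*w^3/3 - 13*w^2/3 + 13*w/3 + 10/3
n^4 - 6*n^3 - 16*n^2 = n^2*(n - 8)*(n + 2)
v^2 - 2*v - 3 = (v - 3)*(v + 1)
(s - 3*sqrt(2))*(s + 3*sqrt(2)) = s^2 - 18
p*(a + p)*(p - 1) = a*p^2 - a*p + p^3 - p^2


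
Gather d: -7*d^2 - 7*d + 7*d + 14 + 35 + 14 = 63 - 7*d^2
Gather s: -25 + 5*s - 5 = 5*s - 30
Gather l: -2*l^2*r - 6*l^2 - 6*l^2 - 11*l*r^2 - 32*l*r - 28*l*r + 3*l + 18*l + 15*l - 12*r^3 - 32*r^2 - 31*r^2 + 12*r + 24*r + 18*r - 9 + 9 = l^2*(-2*r - 12) + l*(-11*r^2 - 60*r + 36) - 12*r^3 - 63*r^2 + 54*r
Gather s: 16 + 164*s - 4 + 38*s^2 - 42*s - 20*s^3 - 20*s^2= -20*s^3 + 18*s^2 + 122*s + 12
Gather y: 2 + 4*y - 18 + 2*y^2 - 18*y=2*y^2 - 14*y - 16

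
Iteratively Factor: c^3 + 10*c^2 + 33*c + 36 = (c + 3)*(c^2 + 7*c + 12) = (c + 3)^2*(c + 4)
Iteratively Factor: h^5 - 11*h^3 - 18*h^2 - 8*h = (h + 2)*(h^4 - 2*h^3 - 7*h^2 - 4*h) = (h + 1)*(h + 2)*(h^3 - 3*h^2 - 4*h) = h*(h + 1)*(h + 2)*(h^2 - 3*h - 4) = h*(h - 4)*(h + 1)*(h + 2)*(h + 1)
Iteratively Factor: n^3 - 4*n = (n)*(n^2 - 4) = n*(n + 2)*(n - 2)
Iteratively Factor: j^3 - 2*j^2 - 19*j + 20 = (j - 5)*(j^2 + 3*j - 4) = (j - 5)*(j + 4)*(j - 1)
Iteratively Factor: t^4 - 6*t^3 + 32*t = (t)*(t^3 - 6*t^2 + 32) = t*(t - 4)*(t^2 - 2*t - 8) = t*(t - 4)*(t + 2)*(t - 4)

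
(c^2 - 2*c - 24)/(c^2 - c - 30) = (c + 4)/(c + 5)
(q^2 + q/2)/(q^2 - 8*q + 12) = q*(2*q + 1)/(2*(q^2 - 8*q + 12))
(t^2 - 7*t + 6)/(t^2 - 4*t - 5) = (-t^2 + 7*t - 6)/(-t^2 + 4*t + 5)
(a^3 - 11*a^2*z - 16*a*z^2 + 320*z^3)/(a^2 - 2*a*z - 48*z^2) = (a^2 - 3*a*z - 40*z^2)/(a + 6*z)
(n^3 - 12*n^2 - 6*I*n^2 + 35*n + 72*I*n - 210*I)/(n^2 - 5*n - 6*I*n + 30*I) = n - 7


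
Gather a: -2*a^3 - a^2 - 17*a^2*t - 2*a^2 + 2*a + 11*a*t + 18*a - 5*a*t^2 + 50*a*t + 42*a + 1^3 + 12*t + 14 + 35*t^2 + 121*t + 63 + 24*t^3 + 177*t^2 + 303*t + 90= -2*a^3 + a^2*(-17*t - 3) + a*(-5*t^2 + 61*t + 62) + 24*t^3 + 212*t^2 + 436*t + 168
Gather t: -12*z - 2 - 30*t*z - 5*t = t*(-30*z - 5) - 12*z - 2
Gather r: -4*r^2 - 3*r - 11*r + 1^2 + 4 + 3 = -4*r^2 - 14*r + 8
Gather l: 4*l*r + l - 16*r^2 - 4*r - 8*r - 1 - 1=l*(4*r + 1) - 16*r^2 - 12*r - 2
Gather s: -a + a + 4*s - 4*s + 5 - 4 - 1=0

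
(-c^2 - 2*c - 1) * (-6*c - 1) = 6*c^3 + 13*c^2 + 8*c + 1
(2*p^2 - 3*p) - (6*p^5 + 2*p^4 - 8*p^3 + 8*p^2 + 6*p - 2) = -6*p^5 - 2*p^4 + 8*p^3 - 6*p^2 - 9*p + 2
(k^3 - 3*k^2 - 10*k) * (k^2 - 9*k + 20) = k^5 - 12*k^4 + 37*k^3 + 30*k^2 - 200*k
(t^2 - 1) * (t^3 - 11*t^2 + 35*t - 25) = t^5 - 11*t^4 + 34*t^3 - 14*t^2 - 35*t + 25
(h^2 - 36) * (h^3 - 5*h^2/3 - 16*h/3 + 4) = h^5 - 5*h^4/3 - 124*h^3/3 + 64*h^2 + 192*h - 144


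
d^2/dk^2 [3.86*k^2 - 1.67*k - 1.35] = 7.72000000000000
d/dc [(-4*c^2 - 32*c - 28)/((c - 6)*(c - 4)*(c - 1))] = 4*(c^4 + 16*c^3 - 101*c^2 - 106*c + 430)/(c^6 - 22*c^5 + 189*c^4 - 796*c^3 + 1684*c^2 - 1632*c + 576)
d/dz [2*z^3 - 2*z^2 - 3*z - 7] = 6*z^2 - 4*z - 3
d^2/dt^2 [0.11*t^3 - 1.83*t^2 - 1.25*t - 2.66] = 0.66*t - 3.66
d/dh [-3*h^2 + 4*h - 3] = 4 - 6*h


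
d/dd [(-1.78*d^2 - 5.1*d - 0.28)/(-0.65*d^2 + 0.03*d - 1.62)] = (-3.3684*d^2 + 5.4032*d + 8.2704)/(0.4225*d^4 - 0.039*d^3 + 2.1069*d^2 - 0.0972*d + 2.6244)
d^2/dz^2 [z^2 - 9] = 2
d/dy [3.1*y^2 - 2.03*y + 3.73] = 6.2*y - 2.03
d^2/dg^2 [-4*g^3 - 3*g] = -24*g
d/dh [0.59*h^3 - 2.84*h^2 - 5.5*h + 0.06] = 1.77*h^2 - 5.68*h - 5.5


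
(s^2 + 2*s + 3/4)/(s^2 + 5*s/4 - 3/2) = (4*s^2 + 8*s + 3)/(4*s^2 + 5*s - 6)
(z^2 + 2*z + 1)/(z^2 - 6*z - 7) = (z + 1)/(z - 7)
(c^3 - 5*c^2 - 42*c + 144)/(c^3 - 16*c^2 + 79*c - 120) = (c + 6)/(c - 5)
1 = 1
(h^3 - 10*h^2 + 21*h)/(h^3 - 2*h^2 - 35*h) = (h - 3)/(h + 5)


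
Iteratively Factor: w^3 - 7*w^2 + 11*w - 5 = (w - 5)*(w^2 - 2*w + 1) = (w - 5)*(w - 1)*(w - 1)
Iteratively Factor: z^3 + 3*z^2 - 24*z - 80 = (z + 4)*(z^2 - z - 20) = (z + 4)^2*(z - 5)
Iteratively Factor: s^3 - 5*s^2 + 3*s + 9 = (s + 1)*(s^2 - 6*s + 9) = (s - 3)*(s + 1)*(s - 3)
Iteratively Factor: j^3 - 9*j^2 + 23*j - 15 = (j - 5)*(j^2 - 4*j + 3) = (j - 5)*(j - 3)*(j - 1)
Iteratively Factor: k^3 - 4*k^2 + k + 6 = (k - 3)*(k^2 - k - 2) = (k - 3)*(k + 1)*(k - 2)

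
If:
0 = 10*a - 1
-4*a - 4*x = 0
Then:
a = 1/10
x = -1/10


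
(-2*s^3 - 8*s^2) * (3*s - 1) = -6*s^4 - 22*s^3 + 8*s^2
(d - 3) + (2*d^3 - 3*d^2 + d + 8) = 2*d^3 - 3*d^2 + 2*d + 5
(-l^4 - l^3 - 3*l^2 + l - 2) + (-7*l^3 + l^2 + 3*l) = -l^4 - 8*l^3 - 2*l^2 + 4*l - 2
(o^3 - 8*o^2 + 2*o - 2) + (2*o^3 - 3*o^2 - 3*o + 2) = 3*o^3 - 11*o^2 - o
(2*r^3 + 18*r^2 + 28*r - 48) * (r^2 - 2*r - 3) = 2*r^5 + 14*r^4 - 14*r^3 - 158*r^2 + 12*r + 144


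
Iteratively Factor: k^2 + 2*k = (k)*(k + 2)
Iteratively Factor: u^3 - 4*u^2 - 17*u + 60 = (u - 5)*(u^2 + u - 12) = (u - 5)*(u - 3)*(u + 4)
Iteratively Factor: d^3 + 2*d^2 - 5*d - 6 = (d + 1)*(d^2 + d - 6) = (d - 2)*(d + 1)*(d + 3)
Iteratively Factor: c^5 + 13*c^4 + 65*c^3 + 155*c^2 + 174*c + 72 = (c + 4)*(c^4 + 9*c^3 + 29*c^2 + 39*c + 18) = (c + 3)*(c + 4)*(c^3 + 6*c^2 + 11*c + 6) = (c + 1)*(c + 3)*(c + 4)*(c^2 + 5*c + 6) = (c + 1)*(c + 3)^2*(c + 4)*(c + 2)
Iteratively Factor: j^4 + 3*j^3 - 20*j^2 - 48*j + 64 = (j + 4)*(j^3 - j^2 - 16*j + 16) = (j + 4)^2*(j^2 - 5*j + 4) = (j - 1)*(j + 4)^2*(j - 4)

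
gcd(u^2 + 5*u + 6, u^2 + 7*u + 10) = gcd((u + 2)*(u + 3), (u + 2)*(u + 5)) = u + 2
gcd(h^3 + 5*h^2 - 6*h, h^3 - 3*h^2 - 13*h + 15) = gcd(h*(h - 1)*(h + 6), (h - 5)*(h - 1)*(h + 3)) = h - 1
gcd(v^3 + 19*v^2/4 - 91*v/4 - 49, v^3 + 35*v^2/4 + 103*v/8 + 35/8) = v + 7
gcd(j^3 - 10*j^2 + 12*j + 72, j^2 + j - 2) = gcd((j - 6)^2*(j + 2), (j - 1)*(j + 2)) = j + 2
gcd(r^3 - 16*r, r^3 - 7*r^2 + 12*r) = r^2 - 4*r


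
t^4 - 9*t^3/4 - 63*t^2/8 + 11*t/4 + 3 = (t - 4)*(t - 3/4)*(t + 1/2)*(t + 2)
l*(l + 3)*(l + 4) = l^3 + 7*l^2 + 12*l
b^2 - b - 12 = (b - 4)*(b + 3)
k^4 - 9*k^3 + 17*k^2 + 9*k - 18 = (k - 6)*(k - 3)*(k - 1)*(k + 1)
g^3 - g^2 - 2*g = g*(g - 2)*(g + 1)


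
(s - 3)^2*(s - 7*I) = s^3 - 6*s^2 - 7*I*s^2 + 9*s + 42*I*s - 63*I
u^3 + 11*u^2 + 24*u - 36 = (u - 1)*(u + 6)^2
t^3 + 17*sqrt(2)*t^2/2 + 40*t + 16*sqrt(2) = (t + sqrt(2)/2)*(t + 4*sqrt(2))^2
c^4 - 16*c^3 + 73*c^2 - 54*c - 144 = (c - 8)*(c - 6)*(c - 3)*(c + 1)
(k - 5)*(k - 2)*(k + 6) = k^3 - k^2 - 32*k + 60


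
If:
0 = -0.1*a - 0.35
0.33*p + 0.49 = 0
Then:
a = -3.50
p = -1.48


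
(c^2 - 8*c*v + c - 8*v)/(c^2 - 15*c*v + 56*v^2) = (-c - 1)/(-c + 7*v)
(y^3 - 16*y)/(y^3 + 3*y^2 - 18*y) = (y^2 - 16)/(y^2 + 3*y - 18)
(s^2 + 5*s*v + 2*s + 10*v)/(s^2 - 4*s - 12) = (s + 5*v)/(s - 6)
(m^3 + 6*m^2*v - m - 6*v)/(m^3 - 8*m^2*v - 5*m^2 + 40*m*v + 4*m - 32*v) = (-m^2 - 6*m*v - m - 6*v)/(-m^2 + 8*m*v + 4*m - 32*v)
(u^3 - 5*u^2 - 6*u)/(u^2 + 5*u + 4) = u*(u - 6)/(u + 4)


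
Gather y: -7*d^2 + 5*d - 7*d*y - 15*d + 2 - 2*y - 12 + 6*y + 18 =-7*d^2 - 10*d + y*(4 - 7*d) + 8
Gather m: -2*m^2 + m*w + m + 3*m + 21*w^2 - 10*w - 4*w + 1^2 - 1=-2*m^2 + m*(w + 4) + 21*w^2 - 14*w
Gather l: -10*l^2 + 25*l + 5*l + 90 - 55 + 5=-10*l^2 + 30*l + 40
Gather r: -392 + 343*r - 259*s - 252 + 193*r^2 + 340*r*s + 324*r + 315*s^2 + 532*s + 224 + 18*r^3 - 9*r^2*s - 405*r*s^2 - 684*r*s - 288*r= 18*r^3 + r^2*(193 - 9*s) + r*(-405*s^2 - 344*s + 379) + 315*s^2 + 273*s - 420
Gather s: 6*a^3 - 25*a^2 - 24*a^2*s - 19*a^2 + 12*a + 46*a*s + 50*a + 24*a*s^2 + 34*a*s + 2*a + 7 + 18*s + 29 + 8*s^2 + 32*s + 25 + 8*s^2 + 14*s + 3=6*a^3 - 44*a^2 + 64*a + s^2*(24*a + 16) + s*(-24*a^2 + 80*a + 64) + 64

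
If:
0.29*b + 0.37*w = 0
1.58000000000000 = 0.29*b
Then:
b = 5.45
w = -4.27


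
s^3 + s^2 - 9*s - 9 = (s - 3)*(s + 1)*(s + 3)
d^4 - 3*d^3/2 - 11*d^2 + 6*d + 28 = (d - 7/2)*(d - 2)*(d + 2)^2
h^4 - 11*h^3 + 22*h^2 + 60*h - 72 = (h - 6)^2*(h - 1)*(h + 2)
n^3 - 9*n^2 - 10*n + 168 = (n - 7)*(n - 6)*(n + 4)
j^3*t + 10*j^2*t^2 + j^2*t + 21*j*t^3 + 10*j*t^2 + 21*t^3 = (j + 3*t)*(j + 7*t)*(j*t + t)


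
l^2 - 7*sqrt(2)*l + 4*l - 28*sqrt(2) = (l + 4)*(l - 7*sqrt(2))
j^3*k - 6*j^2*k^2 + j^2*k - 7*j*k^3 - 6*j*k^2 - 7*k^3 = (j - 7*k)*(j + k)*(j*k + k)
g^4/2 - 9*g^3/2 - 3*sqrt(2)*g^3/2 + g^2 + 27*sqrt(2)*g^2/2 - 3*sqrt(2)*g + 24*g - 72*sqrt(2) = (g/2 + 1)*(g - 8)*(g - 3)*(g - 3*sqrt(2))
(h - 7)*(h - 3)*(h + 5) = h^3 - 5*h^2 - 29*h + 105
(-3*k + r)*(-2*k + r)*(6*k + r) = 36*k^3 - 24*k^2*r + k*r^2 + r^3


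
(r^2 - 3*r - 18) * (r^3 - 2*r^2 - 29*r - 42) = r^5 - 5*r^4 - 41*r^3 + 81*r^2 + 648*r + 756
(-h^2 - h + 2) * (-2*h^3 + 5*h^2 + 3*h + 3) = 2*h^5 - 3*h^4 - 12*h^3 + 4*h^2 + 3*h + 6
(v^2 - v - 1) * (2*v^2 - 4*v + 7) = 2*v^4 - 6*v^3 + 9*v^2 - 3*v - 7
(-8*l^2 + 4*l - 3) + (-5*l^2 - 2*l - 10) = -13*l^2 + 2*l - 13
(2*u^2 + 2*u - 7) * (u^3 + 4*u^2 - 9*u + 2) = 2*u^5 + 10*u^4 - 17*u^3 - 42*u^2 + 67*u - 14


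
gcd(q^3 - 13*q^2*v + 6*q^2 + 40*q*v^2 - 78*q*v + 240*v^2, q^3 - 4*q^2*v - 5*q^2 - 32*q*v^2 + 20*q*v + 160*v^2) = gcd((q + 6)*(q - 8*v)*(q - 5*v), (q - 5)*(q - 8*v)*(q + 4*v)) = q - 8*v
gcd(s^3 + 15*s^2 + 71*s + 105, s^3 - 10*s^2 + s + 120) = s + 3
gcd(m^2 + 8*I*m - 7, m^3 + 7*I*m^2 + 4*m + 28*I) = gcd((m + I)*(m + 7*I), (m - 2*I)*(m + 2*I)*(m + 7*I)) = m + 7*I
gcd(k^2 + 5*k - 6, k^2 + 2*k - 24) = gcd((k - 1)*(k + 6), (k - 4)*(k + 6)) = k + 6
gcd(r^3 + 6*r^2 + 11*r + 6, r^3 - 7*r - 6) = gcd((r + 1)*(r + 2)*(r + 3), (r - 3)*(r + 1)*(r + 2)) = r^2 + 3*r + 2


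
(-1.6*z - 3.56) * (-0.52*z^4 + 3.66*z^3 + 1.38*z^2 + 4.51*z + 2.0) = 0.832*z^5 - 4.0048*z^4 - 15.2376*z^3 - 12.1288*z^2 - 19.2556*z - 7.12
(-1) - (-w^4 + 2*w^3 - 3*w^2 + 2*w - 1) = w^4 - 2*w^3 + 3*w^2 - 2*w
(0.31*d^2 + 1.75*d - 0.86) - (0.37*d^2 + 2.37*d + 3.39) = -0.06*d^2 - 0.62*d - 4.25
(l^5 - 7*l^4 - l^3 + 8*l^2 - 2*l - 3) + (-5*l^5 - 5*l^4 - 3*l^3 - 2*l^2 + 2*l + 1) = -4*l^5 - 12*l^4 - 4*l^3 + 6*l^2 - 2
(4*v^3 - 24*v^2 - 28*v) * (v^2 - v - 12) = 4*v^5 - 28*v^4 - 52*v^3 + 316*v^2 + 336*v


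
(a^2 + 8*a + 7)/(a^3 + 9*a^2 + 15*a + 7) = 1/(a + 1)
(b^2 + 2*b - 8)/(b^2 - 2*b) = (b + 4)/b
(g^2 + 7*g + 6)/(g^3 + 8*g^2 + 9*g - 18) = (g + 1)/(g^2 + 2*g - 3)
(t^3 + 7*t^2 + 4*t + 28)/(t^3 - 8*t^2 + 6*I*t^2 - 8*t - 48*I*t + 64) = (t^2 + t*(7 - 2*I) - 14*I)/(t^2 + 4*t*(-2 + I) - 32*I)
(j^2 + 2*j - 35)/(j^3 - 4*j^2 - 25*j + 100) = (j + 7)/(j^2 + j - 20)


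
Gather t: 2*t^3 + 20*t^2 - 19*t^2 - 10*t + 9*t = 2*t^3 + t^2 - t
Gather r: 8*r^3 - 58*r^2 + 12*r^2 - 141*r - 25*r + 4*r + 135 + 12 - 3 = 8*r^3 - 46*r^2 - 162*r + 144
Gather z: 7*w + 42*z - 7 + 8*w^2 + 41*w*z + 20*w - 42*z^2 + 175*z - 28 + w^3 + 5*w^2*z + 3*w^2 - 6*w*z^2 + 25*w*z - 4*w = w^3 + 11*w^2 + 23*w + z^2*(-6*w - 42) + z*(5*w^2 + 66*w + 217) - 35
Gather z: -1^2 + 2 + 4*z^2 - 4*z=4*z^2 - 4*z + 1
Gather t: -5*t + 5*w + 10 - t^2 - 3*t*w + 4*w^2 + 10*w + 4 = -t^2 + t*(-3*w - 5) + 4*w^2 + 15*w + 14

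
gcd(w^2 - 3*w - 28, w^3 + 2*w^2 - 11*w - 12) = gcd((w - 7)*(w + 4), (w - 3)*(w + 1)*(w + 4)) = w + 4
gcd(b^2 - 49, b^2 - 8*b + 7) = b - 7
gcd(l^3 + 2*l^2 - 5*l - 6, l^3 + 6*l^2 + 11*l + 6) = l^2 + 4*l + 3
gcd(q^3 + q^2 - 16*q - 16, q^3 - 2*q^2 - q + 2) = q + 1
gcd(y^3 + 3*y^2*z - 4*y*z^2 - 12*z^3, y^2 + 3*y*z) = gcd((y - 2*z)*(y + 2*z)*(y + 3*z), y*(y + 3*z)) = y + 3*z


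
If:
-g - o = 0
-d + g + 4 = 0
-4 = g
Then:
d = 0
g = -4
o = 4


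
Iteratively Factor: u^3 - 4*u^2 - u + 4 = (u - 1)*(u^2 - 3*u - 4) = (u - 1)*(u + 1)*(u - 4)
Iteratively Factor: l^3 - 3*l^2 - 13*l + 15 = (l - 1)*(l^2 - 2*l - 15) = (l - 1)*(l + 3)*(l - 5)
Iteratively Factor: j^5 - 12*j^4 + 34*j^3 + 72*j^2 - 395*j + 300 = (j - 5)*(j^4 - 7*j^3 - j^2 + 67*j - 60) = (j - 5)*(j + 3)*(j^3 - 10*j^2 + 29*j - 20) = (j - 5)^2*(j + 3)*(j^2 - 5*j + 4) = (j - 5)^2*(j - 4)*(j + 3)*(j - 1)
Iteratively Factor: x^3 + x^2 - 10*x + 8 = (x + 4)*(x^2 - 3*x + 2) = (x - 2)*(x + 4)*(x - 1)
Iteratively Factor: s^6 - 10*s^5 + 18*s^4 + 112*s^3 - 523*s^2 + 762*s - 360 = (s - 3)*(s^5 - 7*s^4 - 3*s^3 + 103*s^2 - 214*s + 120) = (s - 3)*(s - 1)*(s^4 - 6*s^3 - 9*s^2 + 94*s - 120) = (s - 5)*(s - 3)*(s - 1)*(s^3 - s^2 - 14*s + 24) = (s - 5)*(s - 3)^2*(s - 1)*(s^2 + 2*s - 8) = (s - 5)*(s - 3)^2*(s - 2)*(s - 1)*(s + 4)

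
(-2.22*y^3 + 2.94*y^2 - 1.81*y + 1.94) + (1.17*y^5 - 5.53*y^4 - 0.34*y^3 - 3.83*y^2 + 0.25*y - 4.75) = 1.17*y^5 - 5.53*y^4 - 2.56*y^3 - 0.89*y^2 - 1.56*y - 2.81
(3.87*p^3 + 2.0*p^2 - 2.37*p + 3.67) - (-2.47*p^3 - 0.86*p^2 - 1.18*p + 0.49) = 6.34*p^3 + 2.86*p^2 - 1.19*p + 3.18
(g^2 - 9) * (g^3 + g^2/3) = g^5 + g^4/3 - 9*g^3 - 3*g^2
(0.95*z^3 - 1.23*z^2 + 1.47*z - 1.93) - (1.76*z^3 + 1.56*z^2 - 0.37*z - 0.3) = -0.81*z^3 - 2.79*z^2 + 1.84*z - 1.63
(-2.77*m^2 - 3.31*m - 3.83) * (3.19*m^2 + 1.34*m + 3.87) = -8.8363*m^4 - 14.2707*m^3 - 27.373*m^2 - 17.9419*m - 14.8221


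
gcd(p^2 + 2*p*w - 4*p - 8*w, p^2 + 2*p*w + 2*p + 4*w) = p + 2*w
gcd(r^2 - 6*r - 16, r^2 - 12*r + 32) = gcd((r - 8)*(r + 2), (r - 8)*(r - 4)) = r - 8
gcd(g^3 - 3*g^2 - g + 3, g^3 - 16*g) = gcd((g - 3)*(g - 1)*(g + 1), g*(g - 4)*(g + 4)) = 1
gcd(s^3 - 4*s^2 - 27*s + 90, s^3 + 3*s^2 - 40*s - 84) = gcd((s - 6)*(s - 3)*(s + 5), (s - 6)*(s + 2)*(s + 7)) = s - 6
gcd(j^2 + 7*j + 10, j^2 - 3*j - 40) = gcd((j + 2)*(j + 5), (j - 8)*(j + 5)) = j + 5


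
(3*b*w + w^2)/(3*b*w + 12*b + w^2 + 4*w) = w/(w + 4)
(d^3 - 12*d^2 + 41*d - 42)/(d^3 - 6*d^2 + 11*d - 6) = (d - 7)/(d - 1)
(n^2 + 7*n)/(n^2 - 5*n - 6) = n*(n + 7)/(n^2 - 5*n - 6)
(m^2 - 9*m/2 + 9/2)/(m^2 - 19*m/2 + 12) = (m - 3)/(m - 8)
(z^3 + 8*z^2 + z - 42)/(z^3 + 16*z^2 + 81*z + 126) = (z - 2)/(z + 6)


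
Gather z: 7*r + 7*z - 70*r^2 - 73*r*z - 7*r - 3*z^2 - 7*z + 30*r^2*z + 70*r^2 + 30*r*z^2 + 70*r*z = z^2*(30*r - 3) + z*(30*r^2 - 3*r)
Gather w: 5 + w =w + 5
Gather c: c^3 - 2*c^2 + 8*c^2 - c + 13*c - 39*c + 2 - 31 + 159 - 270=c^3 + 6*c^2 - 27*c - 140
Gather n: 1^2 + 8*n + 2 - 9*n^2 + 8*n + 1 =-9*n^2 + 16*n + 4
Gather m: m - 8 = m - 8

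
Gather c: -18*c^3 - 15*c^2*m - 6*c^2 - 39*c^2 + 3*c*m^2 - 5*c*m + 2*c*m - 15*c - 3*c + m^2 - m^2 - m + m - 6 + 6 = -18*c^3 + c^2*(-15*m - 45) + c*(3*m^2 - 3*m - 18)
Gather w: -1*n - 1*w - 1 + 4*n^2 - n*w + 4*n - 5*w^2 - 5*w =4*n^2 + 3*n - 5*w^2 + w*(-n - 6) - 1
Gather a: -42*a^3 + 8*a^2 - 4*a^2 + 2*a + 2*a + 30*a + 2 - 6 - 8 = -42*a^3 + 4*a^2 + 34*a - 12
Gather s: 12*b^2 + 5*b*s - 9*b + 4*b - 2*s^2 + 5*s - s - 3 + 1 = 12*b^2 - 5*b - 2*s^2 + s*(5*b + 4) - 2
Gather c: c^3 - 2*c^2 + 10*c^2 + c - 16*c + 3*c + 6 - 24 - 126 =c^3 + 8*c^2 - 12*c - 144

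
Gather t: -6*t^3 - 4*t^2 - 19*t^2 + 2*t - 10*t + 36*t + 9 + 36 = -6*t^3 - 23*t^2 + 28*t + 45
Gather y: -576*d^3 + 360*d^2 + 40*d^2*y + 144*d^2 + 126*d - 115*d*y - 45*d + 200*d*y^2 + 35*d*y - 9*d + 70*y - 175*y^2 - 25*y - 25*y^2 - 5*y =-576*d^3 + 504*d^2 + 72*d + y^2*(200*d - 200) + y*(40*d^2 - 80*d + 40)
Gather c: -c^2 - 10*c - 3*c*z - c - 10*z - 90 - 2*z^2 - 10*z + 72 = -c^2 + c*(-3*z - 11) - 2*z^2 - 20*z - 18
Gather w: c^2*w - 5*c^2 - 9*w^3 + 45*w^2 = c^2*w - 5*c^2 - 9*w^3 + 45*w^2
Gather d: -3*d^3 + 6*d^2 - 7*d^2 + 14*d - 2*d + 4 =-3*d^3 - d^2 + 12*d + 4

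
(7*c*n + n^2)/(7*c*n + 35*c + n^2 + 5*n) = n/(n + 5)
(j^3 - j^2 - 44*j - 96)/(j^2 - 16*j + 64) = (j^2 + 7*j + 12)/(j - 8)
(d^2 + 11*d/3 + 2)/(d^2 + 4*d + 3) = (d + 2/3)/(d + 1)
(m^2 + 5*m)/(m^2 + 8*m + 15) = m/(m + 3)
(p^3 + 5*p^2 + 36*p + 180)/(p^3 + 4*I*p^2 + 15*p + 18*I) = (p^2 + p*(5 - 6*I) - 30*I)/(p^2 - 2*I*p + 3)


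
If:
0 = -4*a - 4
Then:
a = -1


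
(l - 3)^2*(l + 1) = l^3 - 5*l^2 + 3*l + 9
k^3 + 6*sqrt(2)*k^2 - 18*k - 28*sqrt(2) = (k - 2*sqrt(2))*(k + sqrt(2))*(k + 7*sqrt(2))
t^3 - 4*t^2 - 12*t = t*(t - 6)*(t + 2)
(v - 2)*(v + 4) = v^2 + 2*v - 8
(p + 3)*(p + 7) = p^2 + 10*p + 21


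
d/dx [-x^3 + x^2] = x*(2 - 3*x)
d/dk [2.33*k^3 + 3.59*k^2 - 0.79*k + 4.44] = 6.99*k^2 + 7.18*k - 0.79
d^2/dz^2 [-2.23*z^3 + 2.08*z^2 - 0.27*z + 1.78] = 4.16 - 13.38*z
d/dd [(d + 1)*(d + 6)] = 2*d + 7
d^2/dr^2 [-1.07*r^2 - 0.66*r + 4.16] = -2.14000000000000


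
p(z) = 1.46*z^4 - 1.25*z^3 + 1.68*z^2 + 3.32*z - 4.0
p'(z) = 5.84*z^3 - 3.75*z^2 + 3.36*z + 3.32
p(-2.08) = 34.94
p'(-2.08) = -72.45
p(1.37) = 5.63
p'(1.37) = 15.90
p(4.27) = 428.85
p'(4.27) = 403.96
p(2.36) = 42.05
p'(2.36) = 67.13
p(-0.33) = -4.85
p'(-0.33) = 1.59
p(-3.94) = 437.29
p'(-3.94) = -425.32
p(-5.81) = 1942.21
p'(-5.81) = -1288.14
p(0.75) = -0.63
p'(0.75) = 6.19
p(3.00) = 105.59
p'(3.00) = 137.33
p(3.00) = 105.59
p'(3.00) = 137.33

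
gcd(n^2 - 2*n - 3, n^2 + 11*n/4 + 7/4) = n + 1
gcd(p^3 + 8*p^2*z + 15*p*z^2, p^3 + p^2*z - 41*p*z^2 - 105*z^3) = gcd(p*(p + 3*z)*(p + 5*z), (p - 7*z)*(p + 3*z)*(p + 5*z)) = p^2 + 8*p*z + 15*z^2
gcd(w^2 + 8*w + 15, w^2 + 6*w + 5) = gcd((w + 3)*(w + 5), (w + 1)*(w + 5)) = w + 5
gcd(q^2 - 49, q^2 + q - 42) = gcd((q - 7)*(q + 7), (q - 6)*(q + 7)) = q + 7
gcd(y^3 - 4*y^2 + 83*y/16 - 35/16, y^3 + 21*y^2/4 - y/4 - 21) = y - 7/4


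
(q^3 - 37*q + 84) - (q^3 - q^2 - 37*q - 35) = q^2 + 119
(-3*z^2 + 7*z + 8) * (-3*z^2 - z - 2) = 9*z^4 - 18*z^3 - 25*z^2 - 22*z - 16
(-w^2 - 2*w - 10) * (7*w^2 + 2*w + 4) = -7*w^4 - 16*w^3 - 78*w^2 - 28*w - 40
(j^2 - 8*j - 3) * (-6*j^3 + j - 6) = -6*j^5 + 48*j^4 + 19*j^3 - 14*j^2 + 45*j + 18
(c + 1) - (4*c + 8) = -3*c - 7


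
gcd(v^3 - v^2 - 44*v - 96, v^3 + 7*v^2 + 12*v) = v^2 + 7*v + 12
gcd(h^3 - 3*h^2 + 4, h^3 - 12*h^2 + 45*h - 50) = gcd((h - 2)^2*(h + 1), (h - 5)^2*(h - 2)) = h - 2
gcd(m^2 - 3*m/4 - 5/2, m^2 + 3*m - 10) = m - 2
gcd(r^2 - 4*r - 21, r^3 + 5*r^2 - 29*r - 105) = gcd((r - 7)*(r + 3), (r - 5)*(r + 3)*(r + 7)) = r + 3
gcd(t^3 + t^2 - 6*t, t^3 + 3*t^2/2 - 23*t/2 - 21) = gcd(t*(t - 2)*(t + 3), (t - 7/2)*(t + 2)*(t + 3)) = t + 3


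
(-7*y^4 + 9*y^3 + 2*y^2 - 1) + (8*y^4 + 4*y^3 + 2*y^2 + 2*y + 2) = y^4 + 13*y^3 + 4*y^2 + 2*y + 1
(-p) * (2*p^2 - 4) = -2*p^3 + 4*p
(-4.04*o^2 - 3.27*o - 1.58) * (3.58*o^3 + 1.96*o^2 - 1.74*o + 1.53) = -14.4632*o^5 - 19.625*o^4 - 5.036*o^3 - 3.5882*o^2 - 2.2539*o - 2.4174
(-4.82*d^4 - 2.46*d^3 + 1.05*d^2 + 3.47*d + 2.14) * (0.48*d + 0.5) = -2.3136*d^5 - 3.5908*d^4 - 0.726*d^3 + 2.1906*d^2 + 2.7622*d + 1.07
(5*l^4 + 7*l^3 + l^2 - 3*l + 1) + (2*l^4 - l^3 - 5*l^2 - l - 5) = 7*l^4 + 6*l^3 - 4*l^2 - 4*l - 4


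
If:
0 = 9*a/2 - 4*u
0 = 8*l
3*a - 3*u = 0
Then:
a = 0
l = 0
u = 0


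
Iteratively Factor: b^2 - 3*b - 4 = (b - 4)*(b + 1)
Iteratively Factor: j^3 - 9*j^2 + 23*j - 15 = (j - 3)*(j^2 - 6*j + 5) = (j - 5)*(j - 3)*(j - 1)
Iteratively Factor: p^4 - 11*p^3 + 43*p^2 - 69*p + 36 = (p - 3)*(p^3 - 8*p^2 + 19*p - 12) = (p - 4)*(p - 3)*(p^2 - 4*p + 3) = (p - 4)*(p - 3)^2*(p - 1)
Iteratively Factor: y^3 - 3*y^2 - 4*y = (y - 4)*(y^2 + y) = (y - 4)*(y + 1)*(y)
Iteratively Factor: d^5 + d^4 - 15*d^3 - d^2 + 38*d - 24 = (d + 2)*(d^4 - d^3 - 13*d^2 + 25*d - 12) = (d - 1)*(d + 2)*(d^3 - 13*d + 12) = (d - 1)^2*(d + 2)*(d^2 + d - 12) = (d - 3)*(d - 1)^2*(d + 2)*(d + 4)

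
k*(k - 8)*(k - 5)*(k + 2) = k^4 - 11*k^3 + 14*k^2 + 80*k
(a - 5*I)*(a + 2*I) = a^2 - 3*I*a + 10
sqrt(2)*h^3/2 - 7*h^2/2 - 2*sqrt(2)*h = h*(h - 4*sqrt(2))*(sqrt(2)*h/2 + 1/2)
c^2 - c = c*(c - 1)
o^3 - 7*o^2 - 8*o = o*(o - 8)*(o + 1)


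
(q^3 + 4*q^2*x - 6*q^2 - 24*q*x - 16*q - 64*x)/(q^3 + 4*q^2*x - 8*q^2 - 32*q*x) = (q + 2)/q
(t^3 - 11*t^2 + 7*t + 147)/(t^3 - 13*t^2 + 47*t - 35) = (t^2 - 4*t - 21)/(t^2 - 6*t + 5)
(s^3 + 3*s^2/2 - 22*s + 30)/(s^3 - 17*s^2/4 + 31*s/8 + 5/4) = 4*(s + 6)/(4*s + 1)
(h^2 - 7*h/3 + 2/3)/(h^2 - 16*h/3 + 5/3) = (h - 2)/(h - 5)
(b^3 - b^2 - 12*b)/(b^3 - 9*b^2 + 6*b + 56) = b*(b + 3)/(b^2 - 5*b - 14)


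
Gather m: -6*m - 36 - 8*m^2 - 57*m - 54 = -8*m^2 - 63*m - 90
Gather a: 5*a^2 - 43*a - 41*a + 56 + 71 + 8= 5*a^2 - 84*a + 135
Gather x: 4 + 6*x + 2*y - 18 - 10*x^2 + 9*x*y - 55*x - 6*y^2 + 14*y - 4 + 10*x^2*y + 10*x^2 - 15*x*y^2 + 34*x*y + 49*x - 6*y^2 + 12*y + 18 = 10*x^2*y + x*(-15*y^2 + 43*y) - 12*y^2 + 28*y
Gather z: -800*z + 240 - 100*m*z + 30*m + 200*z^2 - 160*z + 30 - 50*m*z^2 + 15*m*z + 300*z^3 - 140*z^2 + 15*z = 30*m + 300*z^3 + z^2*(60 - 50*m) + z*(-85*m - 945) + 270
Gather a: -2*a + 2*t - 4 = -2*a + 2*t - 4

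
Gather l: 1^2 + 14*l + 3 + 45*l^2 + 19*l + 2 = 45*l^2 + 33*l + 6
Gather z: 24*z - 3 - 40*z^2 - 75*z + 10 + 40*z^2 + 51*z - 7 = 0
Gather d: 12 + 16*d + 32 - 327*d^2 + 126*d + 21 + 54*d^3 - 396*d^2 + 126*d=54*d^3 - 723*d^2 + 268*d + 65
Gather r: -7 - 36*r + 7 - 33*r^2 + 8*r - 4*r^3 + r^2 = -4*r^3 - 32*r^2 - 28*r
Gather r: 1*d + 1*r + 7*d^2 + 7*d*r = 7*d^2 + d + r*(7*d + 1)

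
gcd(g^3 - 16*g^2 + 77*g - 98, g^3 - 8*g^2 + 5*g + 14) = g^2 - 9*g + 14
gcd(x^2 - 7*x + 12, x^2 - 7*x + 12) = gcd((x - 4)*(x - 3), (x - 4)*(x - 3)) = x^2 - 7*x + 12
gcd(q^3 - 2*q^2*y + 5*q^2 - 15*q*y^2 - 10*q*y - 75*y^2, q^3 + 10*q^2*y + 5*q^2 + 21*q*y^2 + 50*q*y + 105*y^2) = q^2 + 3*q*y + 5*q + 15*y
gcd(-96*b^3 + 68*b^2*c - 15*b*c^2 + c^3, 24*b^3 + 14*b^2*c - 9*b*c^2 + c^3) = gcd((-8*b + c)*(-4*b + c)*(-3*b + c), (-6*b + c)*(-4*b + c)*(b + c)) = 4*b - c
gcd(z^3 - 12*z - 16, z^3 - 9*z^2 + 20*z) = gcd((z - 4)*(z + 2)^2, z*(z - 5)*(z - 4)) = z - 4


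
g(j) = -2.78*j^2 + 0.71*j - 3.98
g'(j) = 0.71 - 5.56*j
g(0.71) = -4.88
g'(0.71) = -3.24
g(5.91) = -96.88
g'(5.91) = -32.15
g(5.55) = -85.67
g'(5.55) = -30.15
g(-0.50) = -5.03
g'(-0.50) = 3.49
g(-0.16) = -4.16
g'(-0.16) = 1.60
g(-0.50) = -5.03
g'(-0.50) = 3.49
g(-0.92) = -6.99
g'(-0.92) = 5.83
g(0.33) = -4.05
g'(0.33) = -1.12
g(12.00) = -395.78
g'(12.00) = -66.01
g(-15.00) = -640.13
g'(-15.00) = 84.11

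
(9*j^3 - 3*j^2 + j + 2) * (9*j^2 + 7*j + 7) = 81*j^5 + 36*j^4 + 51*j^3 + 4*j^2 + 21*j + 14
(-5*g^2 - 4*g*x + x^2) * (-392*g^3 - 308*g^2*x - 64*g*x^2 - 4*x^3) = 1960*g^5 + 3108*g^4*x + 1160*g^3*x^2 - 32*g^2*x^3 - 48*g*x^4 - 4*x^5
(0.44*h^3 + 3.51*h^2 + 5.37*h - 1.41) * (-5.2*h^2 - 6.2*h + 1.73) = -2.288*h^5 - 20.98*h^4 - 48.9248*h^3 - 19.8897*h^2 + 18.0321*h - 2.4393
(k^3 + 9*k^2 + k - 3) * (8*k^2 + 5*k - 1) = 8*k^5 + 77*k^4 + 52*k^3 - 28*k^2 - 16*k + 3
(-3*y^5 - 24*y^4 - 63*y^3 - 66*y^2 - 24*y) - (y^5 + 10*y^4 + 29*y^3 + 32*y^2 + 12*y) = -4*y^5 - 34*y^4 - 92*y^3 - 98*y^2 - 36*y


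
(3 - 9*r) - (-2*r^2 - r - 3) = 2*r^2 - 8*r + 6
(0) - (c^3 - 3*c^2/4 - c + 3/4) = -c^3 + 3*c^2/4 + c - 3/4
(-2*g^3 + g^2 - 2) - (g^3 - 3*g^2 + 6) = -3*g^3 + 4*g^2 - 8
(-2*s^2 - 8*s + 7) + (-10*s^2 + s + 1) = -12*s^2 - 7*s + 8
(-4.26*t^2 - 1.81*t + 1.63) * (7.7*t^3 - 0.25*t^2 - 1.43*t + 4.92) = -32.802*t^5 - 12.872*t^4 + 19.0953*t^3 - 18.7784*t^2 - 11.2361*t + 8.0196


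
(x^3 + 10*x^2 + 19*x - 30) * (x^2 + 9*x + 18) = x^5 + 19*x^4 + 127*x^3 + 321*x^2 + 72*x - 540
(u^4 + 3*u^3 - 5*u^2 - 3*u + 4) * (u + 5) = u^5 + 8*u^4 + 10*u^3 - 28*u^2 - 11*u + 20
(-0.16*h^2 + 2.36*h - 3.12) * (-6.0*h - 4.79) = 0.96*h^3 - 13.3936*h^2 + 7.4156*h + 14.9448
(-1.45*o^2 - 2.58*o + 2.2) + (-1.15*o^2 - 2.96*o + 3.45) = -2.6*o^2 - 5.54*o + 5.65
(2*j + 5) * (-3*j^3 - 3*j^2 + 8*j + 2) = -6*j^4 - 21*j^3 + j^2 + 44*j + 10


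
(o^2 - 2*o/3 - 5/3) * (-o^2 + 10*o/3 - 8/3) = -o^4 + 4*o^3 - 29*o^2/9 - 34*o/9 + 40/9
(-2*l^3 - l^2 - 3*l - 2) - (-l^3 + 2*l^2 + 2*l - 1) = -l^3 - 3*l^2 - 5*l - 1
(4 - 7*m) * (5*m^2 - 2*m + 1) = -35*m^3 + 34*m^2 - 15*m + 4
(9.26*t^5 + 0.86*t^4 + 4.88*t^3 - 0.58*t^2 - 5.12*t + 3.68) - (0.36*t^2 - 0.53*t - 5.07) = 9.26*t^5 + 0.86*t^4 + 4.88*t^3 - 0.94*t^2 - 4.59*t + 8.75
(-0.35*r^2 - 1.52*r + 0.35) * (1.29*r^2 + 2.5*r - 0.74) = -0.4515*r^4 - 2.8358*r^3 - 3.0895*r^2 + 1.9998*r - 0.259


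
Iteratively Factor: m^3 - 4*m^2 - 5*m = (m - 5)*(m^2 + m) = (m - 5)*(m + 1)*(m)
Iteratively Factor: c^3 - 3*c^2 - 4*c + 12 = (c - 2)*(c^2 - c - 6) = (c - 2)*(c + 2)*(c - 3)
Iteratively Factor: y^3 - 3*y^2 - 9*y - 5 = (y + 1)*(y^2 - 4*y - 5) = (y + 1)^2*(y - 5)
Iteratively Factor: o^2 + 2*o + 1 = (o + 1)*(o + 1)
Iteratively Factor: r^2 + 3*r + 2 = (r + 1)*(r + 2)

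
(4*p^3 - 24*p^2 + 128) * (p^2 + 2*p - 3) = 4*p^5 - 16*p^4 - 60*p^3 + 200*p^2 + 256*p - 384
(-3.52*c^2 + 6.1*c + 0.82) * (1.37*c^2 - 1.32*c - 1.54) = -4.8224*c^4 + 13.0034*c^3 - 1.5078*c^2 - 10.4764*c - 1.2628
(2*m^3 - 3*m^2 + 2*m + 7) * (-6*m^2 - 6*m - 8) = -12*m^5 + 6*m^4 - 10*m^3 - 30*m^2 - 58*m - 56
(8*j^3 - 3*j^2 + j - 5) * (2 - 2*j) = -16*j^4 + 22*j^3 - 8*j^2 + 12*j - 10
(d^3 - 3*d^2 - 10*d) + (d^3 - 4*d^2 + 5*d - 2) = 2*d^3 - 7*d^2 - 5*d - 2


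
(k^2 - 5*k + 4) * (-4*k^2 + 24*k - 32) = -4*k^4 + 44*k^3 - 168*k^2 + 256*k - 128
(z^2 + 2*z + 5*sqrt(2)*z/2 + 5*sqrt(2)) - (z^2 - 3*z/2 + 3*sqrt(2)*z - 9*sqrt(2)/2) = -sqrt(2)*z/2 + 7*z/2 + 19*sqrt(2)/2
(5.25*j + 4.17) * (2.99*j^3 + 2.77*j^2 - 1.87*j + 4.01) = 15.6975*j^4 + 27.0108*j^3 + 1.7334*j^2 + 13.2546*j + 16.7217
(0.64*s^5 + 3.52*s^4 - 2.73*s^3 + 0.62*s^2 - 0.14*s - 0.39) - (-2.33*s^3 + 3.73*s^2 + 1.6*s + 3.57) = 0.64*s^5 + 3.52*s^4 - 0.4*s^3 - 3.11*s^2 - 1.74*s - 3.96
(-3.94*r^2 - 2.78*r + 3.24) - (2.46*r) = -3.94*r^2 - 5.24*r + 3.24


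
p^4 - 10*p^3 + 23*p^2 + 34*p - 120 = (p - 5)*(p - 4)*(p - 3)*(p + 2)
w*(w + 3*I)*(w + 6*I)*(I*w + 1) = I*w^4 - 8*w^3 - 9*I*w^2 - 18*w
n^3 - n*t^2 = n*(n - t)*(n + t)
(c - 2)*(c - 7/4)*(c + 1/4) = c^3 - 7*c^2/2 + 41*c/16 + 7/8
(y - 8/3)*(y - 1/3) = y^2 - 3*y + 8/9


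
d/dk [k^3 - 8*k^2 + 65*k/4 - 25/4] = 3*k^2 - 16*k + 65/4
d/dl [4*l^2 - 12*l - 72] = 8*l - 12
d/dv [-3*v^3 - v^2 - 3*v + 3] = -9*v^2 - 2*v - 3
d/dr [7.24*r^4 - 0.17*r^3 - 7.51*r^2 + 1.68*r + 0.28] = 28.96*r^3 - 0.51*r^2 - 15.02*r + 1.68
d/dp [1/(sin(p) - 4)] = -cos(p)/(sin(p) - 4)^2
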